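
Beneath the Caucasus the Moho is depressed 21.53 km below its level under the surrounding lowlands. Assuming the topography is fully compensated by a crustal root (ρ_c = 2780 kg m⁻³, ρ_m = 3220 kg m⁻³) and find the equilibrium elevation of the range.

Isostatic balance requires: ρ_c h = (ρ_m − ρ_c) r.
h = r (ρ_m − ρ_c) / ρ_c = 21.53 km × (3220 − 2780) / 2780 = 3.41 km.

3.41 km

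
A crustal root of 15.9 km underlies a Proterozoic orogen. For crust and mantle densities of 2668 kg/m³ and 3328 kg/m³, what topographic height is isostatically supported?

3.93 km

Balancing pressure at the compensation depth: ρ_c h = (ρ_m − ρ_c) r.
h = r (ρ_m − ρ_c) / ρ_c = 15.9 km × (3328 − 2668) / 2668 = 3.93 km.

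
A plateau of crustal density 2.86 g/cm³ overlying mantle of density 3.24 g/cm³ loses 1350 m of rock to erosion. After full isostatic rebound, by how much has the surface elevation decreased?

Rebound u = e ρ_c/ρ_m = 1350 m × 2.86/3.24 = 1192 m.
Net surface drop = e − u = 1350 m − 1192 m = e (ρ_m − ρ_c)/ρ_m = 158 m.

158 m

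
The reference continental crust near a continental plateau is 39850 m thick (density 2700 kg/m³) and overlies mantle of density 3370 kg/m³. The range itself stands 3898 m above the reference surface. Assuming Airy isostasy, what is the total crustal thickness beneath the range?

Root depth r = h ρ_c / (ρ_m − ρ_c) = 3898 m × 2700 / 670 = 15710 m.
Total thickness = T + h + r = 39850 m + 3898 m + 15710 m = 59500 m.

59500 m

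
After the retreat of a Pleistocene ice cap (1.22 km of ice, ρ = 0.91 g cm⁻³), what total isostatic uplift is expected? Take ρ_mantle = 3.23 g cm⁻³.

Removing the load lets mantle flow back in; uplift u satisfies ρ_ice t = ρ_m u.
u = t ρ_ice/ρ_m = 1.22 km × 0.91/3.23 = 0.344 km.

0.344 km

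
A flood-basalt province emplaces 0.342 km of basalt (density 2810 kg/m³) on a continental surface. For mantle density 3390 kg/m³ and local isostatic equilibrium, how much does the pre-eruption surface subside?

0.283 km

Subaerial loading: s = t ρ_load / ρ_m.
s = 0.342 km × 2810/3390 = 0.283 km.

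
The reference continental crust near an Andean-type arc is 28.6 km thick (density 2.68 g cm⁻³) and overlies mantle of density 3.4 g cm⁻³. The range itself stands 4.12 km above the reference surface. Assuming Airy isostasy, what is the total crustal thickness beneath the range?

48.1 km

Root depth r = h ρ_c / (ρ_m − ρ_c) = 4.12 km × 2.68 / 0.72 = 15.34 km.
Total thickness = T + h + r = 28.6 km + 4.12 km + 15.34 km = 48.1 km.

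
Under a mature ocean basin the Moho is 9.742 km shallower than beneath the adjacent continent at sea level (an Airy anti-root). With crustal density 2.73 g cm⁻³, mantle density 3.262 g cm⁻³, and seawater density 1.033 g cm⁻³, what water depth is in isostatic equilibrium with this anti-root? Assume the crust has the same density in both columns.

3.05 km

Replacing a thickness d of crust by seawater at the top must be balanced by replacing crust with mantle at the base: d (ρ_c − ρ_w) = a (ρ_m − ρ_c).
d = a (ρ_m − ρ_c)/(ρ_c − ρ_w) = 9.742 km × 0.532/1.697 = 3.05 km.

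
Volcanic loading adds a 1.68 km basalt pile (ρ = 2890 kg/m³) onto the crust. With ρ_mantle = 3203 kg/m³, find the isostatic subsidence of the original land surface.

1.52 km

Subaerial loading: s = t ρ_load / ρ_m.
s = 1.68 km × 2890/3203 = 1.52 km.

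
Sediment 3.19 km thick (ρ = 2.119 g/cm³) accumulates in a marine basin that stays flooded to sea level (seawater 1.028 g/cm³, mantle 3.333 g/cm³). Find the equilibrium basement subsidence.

Submarine loading: the sediment displaces seawater, and the subsidence is in turn flooded, so s (ρ_m − ρ_w) = t (ρ_sed − ρ_w).
s = 3.19 km × (2.119 − 1.028) / (3.333 − 1.028) = 1.51 km.

1.51 km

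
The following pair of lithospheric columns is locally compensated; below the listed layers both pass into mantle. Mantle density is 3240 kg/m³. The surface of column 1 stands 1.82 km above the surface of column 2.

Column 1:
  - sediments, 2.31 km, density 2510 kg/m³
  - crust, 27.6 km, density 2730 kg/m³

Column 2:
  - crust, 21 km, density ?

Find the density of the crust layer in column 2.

Take the compensation level at the base of the deeper column (depth z_c below the surface of column 1) and equate Σ ρ_i t_i down to z_c; mantle fills any gap and the z_c terms cancel.
Column 1: 2.31×2510 + 27.6×2730 + (z_c − 29.91)×3240
Column 2: 1.82×0 + 21×ρ + (z_c − 1.82 − 21)×3240
The z_c×3240 term appears on both sides and cancels. Collect the known terms of each column as K = Σ(ρt)_known − 3240 × (depth of known layers): K_1 = 81146.1 − 3240×29.91 = −15762.3; K_2 = 0 − 3240×(1.82 + 21) = −73936.8.
Balance: K_1 = K_2 + 21×ρ, so ρ = (K_1 − K_2)/21 = 58174.5/21 = 2770 kg/m³.

2770 kg/m³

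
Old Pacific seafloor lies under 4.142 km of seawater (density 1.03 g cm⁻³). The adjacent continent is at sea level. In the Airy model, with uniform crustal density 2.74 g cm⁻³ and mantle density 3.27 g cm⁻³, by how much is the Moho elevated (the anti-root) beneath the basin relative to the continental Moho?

13.4 km

Isostatic balance requires: replacing crust with seawater at the top is compensated by replacing crust with mantle at the base: d (ρ_c − ρ_w) = a (ρ_m − ρ_c).
a = d (ρ_c − ρ_w)/(ρ_m − ρ_c) = 4.142 km × 1.71/0.53 = 13.4 km.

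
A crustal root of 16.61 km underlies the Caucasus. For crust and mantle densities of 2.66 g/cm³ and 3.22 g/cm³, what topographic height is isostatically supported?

Isostatic balance requires: ρ_c h = (ρ_m − ρ_c) r.
h = r (ρ_m − ρ_c) / ρ_c = 16.61 km × (3.22 − 2.66) / 2.66 = 3.5 km.

3.5 km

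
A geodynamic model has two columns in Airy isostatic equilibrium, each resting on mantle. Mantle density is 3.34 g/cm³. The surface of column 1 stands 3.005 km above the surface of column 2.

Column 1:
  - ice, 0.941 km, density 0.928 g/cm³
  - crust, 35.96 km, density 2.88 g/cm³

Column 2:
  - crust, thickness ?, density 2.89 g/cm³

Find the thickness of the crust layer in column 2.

Take the compensation level at the base of the deeper column (depth z_c below the surface of column 1) and equate Σ ρ_i t_i down to z_c; mantle fills any gap and the z_c terms cancel.
Column 1: 0.941×0.928 + 35.96×2.88 + (z_c − 36.901)×3.34
Column 2: 3.005×0 + x×2.89 + (z_c − 3.005 − 0 − x)×3.34
The z_c×3.34 term appears on both sides and cancels. Collect the known terms of each column as K = Σ(ρt)_known − 3.34 × (depth of known layers): K_1 = 104.438048 − 3.34×36.901 = −18.811292; K_2 = 0 − 3.34×(3.005 + 0) = −10.0367.
Balance: K_1 = K_2 − x×(3.34 − 2.89), so x = (K_2 − K_1)/(3.34 − 2.89) = 8.77459/0.45 = 19.5 km.

19.5 km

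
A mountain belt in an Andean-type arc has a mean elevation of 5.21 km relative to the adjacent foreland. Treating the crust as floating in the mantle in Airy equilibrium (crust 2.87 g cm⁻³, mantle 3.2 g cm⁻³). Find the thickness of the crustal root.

45.3 km

Equating mass per unit area of the two columns: the weight of the topography is balanced by the buoyancy of the root, ρ_c h = (ρ_m − ρ_c) r.
r = h · ρ_c / (ρ_m − ρ_c) = 5.21 km × 2.87 / (3.2 − 2.87) = 45.3 km.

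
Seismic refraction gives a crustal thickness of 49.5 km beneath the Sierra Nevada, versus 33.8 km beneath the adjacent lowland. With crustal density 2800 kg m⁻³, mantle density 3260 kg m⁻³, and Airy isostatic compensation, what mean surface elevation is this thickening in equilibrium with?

Excess crust Δ = 49.5 km − 33.8 km = 15.7 km, split between elevation h and root r with h + r = Δ.
Airy balance ρ_c h = (ρ_m − ρ_c) r gives r = h ρ_c/(ρ_m − ρ_c), so h (1 + ρ_c/(ρ_m − ρ_c)) = Δ, i.e. h = Δ (ρ_m − ρ_c)/ρ_m.
h = 15.7 km × 460/3260 = 2.22 km.

2.22 km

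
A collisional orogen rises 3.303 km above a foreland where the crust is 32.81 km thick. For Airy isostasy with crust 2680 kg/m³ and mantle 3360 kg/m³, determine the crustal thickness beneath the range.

49.1 km

Root depth r = h ρ_c / (ρ_m − ρ_c) = 3.303 km × 2680 / 680 = 13.02 km.
Total thickness = T + h + r = 32.81 km + 3.303 km + 13.02 km = 49.1 km.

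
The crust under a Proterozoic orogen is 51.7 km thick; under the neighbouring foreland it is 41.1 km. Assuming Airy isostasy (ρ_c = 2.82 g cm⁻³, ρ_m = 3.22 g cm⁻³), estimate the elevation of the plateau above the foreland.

Excess crust Δ = 51.7 km − 41.1 km = 10.6 km, split between elevation h and root r with h + r = Δ.
Airy balance ρ_c h = (ρ_m − ρ_c) r gives r = h ρ_c/(ρ_m − ρ_c), so h (1 + ρ_c/(ρ_m − ρ_c)) = Δ, i.e. h = Δ (ρ_m − ρ_c)/ρ_m.
h = 10.6 km × 0.4/3.22 = 1.32 km.

1.32 km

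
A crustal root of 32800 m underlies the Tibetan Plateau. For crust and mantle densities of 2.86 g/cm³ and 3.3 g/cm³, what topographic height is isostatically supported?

5050 m

Equating mass per unit area of the two columns: ρ_c h = (ρ_m − ρ_c) r.
h = r (ρ_m − ρ_c) / ρ_c = 32800 m × (3.3 − 2.86) / 2.86 = 5050 m.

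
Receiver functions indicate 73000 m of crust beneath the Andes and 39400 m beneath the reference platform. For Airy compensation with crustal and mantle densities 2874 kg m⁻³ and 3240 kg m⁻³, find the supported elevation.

3800 m

Excess crust Δ = 73000 m − 39400 m = 33600 m, split between elevation h and root r with h + r = Δ.
Airy balance ρ_c h = (ρ_m − ρ_c) r gives r = h ρ_c/(ρ_m − ρ_c), so h (1 + ρ_c/(ρ_m − ρ_c)) = Δ, i.e. h = Δ (ρ_m − ρ_c)/ρ_m.
h = 33600 m × 366/3240 = 3800 m.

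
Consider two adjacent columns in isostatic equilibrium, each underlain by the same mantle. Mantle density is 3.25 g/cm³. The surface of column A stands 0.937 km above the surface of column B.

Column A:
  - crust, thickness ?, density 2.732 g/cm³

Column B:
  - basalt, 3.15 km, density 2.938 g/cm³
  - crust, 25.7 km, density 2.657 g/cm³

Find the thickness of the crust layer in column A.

37.2 km

Take the compensation level at the base of the deeper column (depth z_c below the surface of column A) and equate Σ ρ_i t_i down to z_c; mantle fills any gap and the z_c terms cancel.
Column A: x×2.732 + (z_c − 0 − x)×3.25
Column B: 0.937×0 + 3.15×2.938 + 25.7×2.657 + (z_c − 0.937 − 28.85)×3.25
The z_c×3.25 term appears on both sides and cancels. Collect the known terms of each column as K = Σ(ρt)_known − 3.25 × (depth of known layers): K_A = 0 − 3.25×0 = 0; K_B = 77.5396 − 3.25×(0.937 + 28.85) = −19.26815.
Balance: K_A − x×(3.25 − 2.732) = K_B, so x = (K_A − K_B)/(3.25 − 2.732) = 19.2681/0.518 = 37.2 km.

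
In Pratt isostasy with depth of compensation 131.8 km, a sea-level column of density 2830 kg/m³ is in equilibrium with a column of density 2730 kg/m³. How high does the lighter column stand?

4.83 km

ρ_ref D = ρ (D + h) → h = D (ρ_ref − ρ)/ρ.
h = 131.8 km × (2830 − 2730)/2730 = 4.83 km.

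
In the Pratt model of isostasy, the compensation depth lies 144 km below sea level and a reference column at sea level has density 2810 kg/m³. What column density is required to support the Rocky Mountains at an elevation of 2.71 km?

2760 kg/m³

Pratt balance: ρ_ref D = ρ (D + h).
ρ = ρ_ref D/(D + h) = 2810 × 144 km/(144 km + 2.71 km) = 2760 kg/m³.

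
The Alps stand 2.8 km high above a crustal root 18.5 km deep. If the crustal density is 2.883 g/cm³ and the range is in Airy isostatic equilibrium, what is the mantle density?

3.32 g/cm³

Airy balance: ρ_c h = (ρ_m − ρ_c) r → ρ_m = ρ_c (1 + h/r).
ρ_m = 2.883 × (1 + 2.8 km/18.5 km) = 3.32 g/cm³.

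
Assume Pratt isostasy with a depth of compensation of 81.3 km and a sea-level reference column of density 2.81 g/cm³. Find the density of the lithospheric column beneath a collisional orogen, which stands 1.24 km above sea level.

2.77 g/cm³

Pratt balance: ρ_ref D = ρ (D + h).
ρ = ρ_ref D/(D + h) = 2.81 × 81.3 km/(81.3 km + 1.24 km) = 2.77 g/cm³.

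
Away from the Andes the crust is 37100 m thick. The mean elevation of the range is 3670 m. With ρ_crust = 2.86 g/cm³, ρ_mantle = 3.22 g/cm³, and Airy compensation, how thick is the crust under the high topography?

69900 m

Root depth r = h ρ_c / (ρ_m − ρ_c) = 3670 m × 2.86 / 0.36 = 29160 m.
Total thickness = T + h + r = 37100 m + 3670 m + 29160 m = 69900 m.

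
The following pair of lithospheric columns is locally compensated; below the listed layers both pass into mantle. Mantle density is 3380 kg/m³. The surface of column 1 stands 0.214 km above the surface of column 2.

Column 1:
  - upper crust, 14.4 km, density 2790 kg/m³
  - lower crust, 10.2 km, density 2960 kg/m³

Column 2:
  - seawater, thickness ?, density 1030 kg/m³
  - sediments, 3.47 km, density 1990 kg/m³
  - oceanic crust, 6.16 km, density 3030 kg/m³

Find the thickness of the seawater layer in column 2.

Take the compensation level at the base of the deeper column (depth z_c below the surface of column 1) and equate Σ ρ_i t_i down to z_c; mantle fills any gap and the z_c terms cancel.
Column 1: 14.4×2790 + 10.2×2960 + (z_c − 24.6)×3380
Column 2: 0.214×0 + x×1030 + 3.47×1990 + 6.16×3030 + (z_c − 0.214 − 9.63 − x)×3380
The z_c×3380 term appears on both sides and cancels. Collect the known terms of each column as K = Σ(ρt)_known − 3380 × (depth of known layers): K_1 = 70368 − 3380×24.6 = −12780; K_2 = 25570.1 − 3380×(0.214 + 9.63) = −7702.62.
Balance: K_1 = K_2 − x×(3380 − 1030), so x = (K_2 − K_1)/(3380 − 1030) = 5077.38/2350 = 2.16 km.

2.16 km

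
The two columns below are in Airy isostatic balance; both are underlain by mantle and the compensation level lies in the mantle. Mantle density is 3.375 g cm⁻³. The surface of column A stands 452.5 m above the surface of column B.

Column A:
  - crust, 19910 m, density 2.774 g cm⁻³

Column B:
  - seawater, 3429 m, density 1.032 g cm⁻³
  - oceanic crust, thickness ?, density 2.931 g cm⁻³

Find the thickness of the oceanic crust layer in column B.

Take the compensation level at the base of the deeper column (depth z_c below the surface of column A) and equate Σ ρ_i t_i down to z_c; mantle fills any gap and the z_c terms cancel.
Column A: 19910×2.774 + (z_c − 19910)×3.375
Column B: 452.5×0 + 3429×1.032 + x×2.931 + (z_c − 452.5 − 3429 − x)×3.375
The z_c×3.375 term appears on both sides and cancels. Collect the known terms of each column as K = Σ(ρt)_known − 3.375 × (depth of known layers): K_A = 55230.34 − 3.375×19910 = −11965.91; K_B = 3538.728 − 3.375×(452.5 + 3429) = −9561.3345.
Balance: K_A = K_B − x×(3.375 − 2.931), so x = (K_B − K_A)/(3.375 − 2.931) = 2404.58/0.444 = 5420 m.

5420 m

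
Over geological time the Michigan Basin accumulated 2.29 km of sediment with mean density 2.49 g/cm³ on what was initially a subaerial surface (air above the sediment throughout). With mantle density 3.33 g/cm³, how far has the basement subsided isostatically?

Subaerial load: s = t ρ_sed / ρ_m = 2.29 km × 2.49/3.33 = 1.71 km.

1.71 km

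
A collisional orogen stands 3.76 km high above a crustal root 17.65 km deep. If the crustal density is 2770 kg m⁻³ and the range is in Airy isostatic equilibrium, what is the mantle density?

3360 kg m⁻³

Airy balance: ρ_c h = (ρ_m − ρ_c) r → ρ_m = ρ_c (1 + h/r).
ρ_m = 2770 × (1 + 3.76 km/17.65 km) = 3360 kg m⁻³.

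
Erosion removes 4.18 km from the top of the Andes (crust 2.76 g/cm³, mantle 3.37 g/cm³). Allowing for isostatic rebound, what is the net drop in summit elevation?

Rebound u = e ρ_c/ρ_m = 4.18 km × 2.76/3.37 = 3.423 km.
Net surface drop = e − u = 4.18 km − 3.423 km = e (ρ_m − ρ_c)/ρ_m = 0.757 km.

0.757 km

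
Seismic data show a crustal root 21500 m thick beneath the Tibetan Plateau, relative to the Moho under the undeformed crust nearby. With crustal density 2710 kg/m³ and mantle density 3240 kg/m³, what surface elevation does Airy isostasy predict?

4200 m

Isostatic balance requires: ρ_c h = (ρ_m − ρ_c) r.
h = r (ρ_m − ρ_c) / ρ_c = 21500 m × (3240 − 2710) / 2710 = 4200 m.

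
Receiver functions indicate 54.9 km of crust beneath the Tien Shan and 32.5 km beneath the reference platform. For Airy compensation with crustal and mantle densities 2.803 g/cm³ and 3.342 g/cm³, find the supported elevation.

Excess crust Δ = 54.9 km − 32.5 km = 22.4 km, split between elevation h and root r with h + r = Δ.
Airy balance ρ_c h = (ρ_m − ρ_c) r gives r = h ρ_c/(ρ_m − ρ_c), so h (1 + ρ_c/(ρ_m − ρ_c)) = Δ, i.e. h = Δ (ρ_m − ρ_c)/ρ_m.
h = 22.4 km × 0.539/3.342 = 3.61 km.

3.61 km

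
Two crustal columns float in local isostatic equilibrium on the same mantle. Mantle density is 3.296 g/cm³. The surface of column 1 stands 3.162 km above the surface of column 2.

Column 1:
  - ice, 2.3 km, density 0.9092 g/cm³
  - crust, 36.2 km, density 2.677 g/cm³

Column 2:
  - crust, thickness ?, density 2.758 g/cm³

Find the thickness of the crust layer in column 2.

Take the compensation level at the base of the deeper column (depth z_c below the surface of column 1) and equate Σ ρ_i t_i down to z_c; mantle fills any gap and the z_c terms cancel.
Column 1: 2.3×0.9092 + 36.2×2.677 + (z_c − 38.5)×3.296
Column 2: 3.162×0 + x×2.758 + (z_c − 3.162 − 0 − x)×3.296
The z_c×3.296 term appears on both sides and cancels. Collect the known terms of each column as K = Σ(ρt)_known − 3.296 × (depth of known layers): K_1 = 98.99856 − 3.296×38.5 = −27.89744; K_2 = 0 − 3.296×(3.162 + 0) = −10.421952.
Balance: K_1 = K_2 − x×(3.296 − 2.758), so x = (K_2 − K_1)/(3.296 − 2.758) = 17.4755/0.538 = 32.5 km.

32.5 km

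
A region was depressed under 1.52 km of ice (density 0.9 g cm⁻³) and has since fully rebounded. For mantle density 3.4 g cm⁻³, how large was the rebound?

0.402 km

Removing the load lets mantle flow back in; uplift u satisfies ρ_ice t = ρ_m u.
u = t ρ_ice/ρ_m = 1.52 km × 0.9/3.4 = 0.402 km.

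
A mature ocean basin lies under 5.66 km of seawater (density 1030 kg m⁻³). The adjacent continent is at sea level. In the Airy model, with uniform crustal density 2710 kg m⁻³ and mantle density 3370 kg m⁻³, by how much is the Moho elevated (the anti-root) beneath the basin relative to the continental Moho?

Isostatic balance requires: replacing crust with seawater at the top is compensated by replacing crust with mantle at the base: d (ρ_c − ρ_w) = a (ρ_m − ρ_c).
a = d (ρ_c − ρ_w)/(ρ_m − ρ_c) = 5.66 km × 1680/660 = 14.4 km.

14.4 km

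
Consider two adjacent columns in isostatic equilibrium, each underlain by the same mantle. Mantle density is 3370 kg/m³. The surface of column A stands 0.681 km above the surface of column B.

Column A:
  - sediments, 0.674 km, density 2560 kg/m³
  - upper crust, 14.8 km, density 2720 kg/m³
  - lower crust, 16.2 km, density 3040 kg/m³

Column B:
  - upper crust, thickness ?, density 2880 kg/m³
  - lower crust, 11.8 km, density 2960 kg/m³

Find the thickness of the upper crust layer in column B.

17.1 km

Take the compensation level at the base of the deeper column (depth z_c below the surface of column A) and equate Σ ρ_i t_i down to z_c; mantle fills any gap and the z_c terms cancel.
Column A: 0.674×2560 + 14.8×2720 + 16.2×3040 + (z_c − 31.674)×3370
Column B: 0.681×0 + x×2880 + 11.8×2960 + (z_c − 0.681 − 11.8 − x)×3370
The z_c×3370 term appears on both sides and cancels. Collect the known terms of each column as K = Σ(ρt)_known − 3370 × (depth of known layers): K_A = 91229.44 − 3370×31.674 = −15511.94; K_B = 34928 − 3370×(0.681 + 11.8) = −7132.97.
Balance: K_A = K_B − x×(3370 − 2880), so x = (K_B − K_A)/(3370 − 2880) = 8378.97/490 = 17.1 km.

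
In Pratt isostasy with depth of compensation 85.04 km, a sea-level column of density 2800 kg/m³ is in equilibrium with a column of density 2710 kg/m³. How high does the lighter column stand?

ρ_ref D = ρ (D + h) → h = D (ρ_ref − ρ)/ρ.
h = 85.04 km × (2800 − 2710)/2710 = 2.82 km.

2.82 km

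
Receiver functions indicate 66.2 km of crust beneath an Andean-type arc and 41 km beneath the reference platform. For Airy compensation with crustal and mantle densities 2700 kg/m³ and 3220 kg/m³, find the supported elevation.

Excess crust Δ = 66.2 km − 41 km = 25.2 km, split between elevation h and root r with h + r = Δ.
Airy balance ρ_c h = (ρ_m − ρ_c) r gives r = h ρ_c/(ρ_m − ρ_c), so h (1 + ρ_c/(ρ_m − ρ_c)) = Δ, i.e. h = Δ (ρ_m − ρ_c)/ρ_m.
h = 25.2 km × 520/3220 = 4.07 km.

4.07 km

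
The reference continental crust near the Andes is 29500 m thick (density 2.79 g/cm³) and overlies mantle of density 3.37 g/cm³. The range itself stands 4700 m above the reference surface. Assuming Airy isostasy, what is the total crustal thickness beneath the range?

Root depth r = h ρ_c / (ρ_m − ρ_c) = 4700 m × 2.79 / 0.58 = 22610 m.
Total thickness = T + h + r = 29500 m + 4700 m + 22610 m = 56800 m.

56800 m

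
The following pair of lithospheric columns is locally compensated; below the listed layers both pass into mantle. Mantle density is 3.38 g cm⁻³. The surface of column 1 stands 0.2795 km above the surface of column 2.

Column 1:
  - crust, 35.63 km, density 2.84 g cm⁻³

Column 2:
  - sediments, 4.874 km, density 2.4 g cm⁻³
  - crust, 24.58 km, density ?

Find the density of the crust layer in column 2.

Take the compensation level at the base of the deeper column (depth z_c below the surface of column 1) and equate Σ ρ_i t_i down to z_c; mantle fills any gap and the z_c terms cancel.
Column 1: 35.63×2.84 + (z_c − 35.63)×3.38
Column 2: 0.2795×0 + 4.874×2.4 + 24.58×ρ + (z_c − 0.2795 − 29.454)×3.38
The z_c×3.38 term appears on both sides and cancels. Collect the known terms of each column as K = Σ(ρt)_known − 3.38 × (depth of known layers): K_1 = 101.1892 − 3.38×35.63 = −19.2402; K_2 = 11.6976 − 3.38×(0.2795 + 29.454) = −88.80163.
Balance: K_1 = K_2 + 24.58×ρ, so ρ = (K_1 − K_2)/24.58 = 69.5614/24.58 = 2.83 g cm⁻³.

2.83 g cm⁻³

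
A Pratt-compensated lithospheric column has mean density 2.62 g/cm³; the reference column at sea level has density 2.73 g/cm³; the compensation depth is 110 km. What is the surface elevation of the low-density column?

4.62 km

ρ_ref D = ρ (D + h) → h = D (ρ_ref − ρ)/ρ.
h = 110 km × (2.73 − 2.62)/2.62 = 4.62 km.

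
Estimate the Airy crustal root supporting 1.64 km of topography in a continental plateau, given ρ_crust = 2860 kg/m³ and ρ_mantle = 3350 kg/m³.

Balancing pressure at the compensation depth: the weight of the topography is balanced by the buoyancy of the root, ρ_c h = (ρ_m − ρ_c) r.
r = h · ρ_c / (ρ_m − ρ_c) = 1.64 km × 2860 / (3350 − 2860) = 9.57 km.

9.57 km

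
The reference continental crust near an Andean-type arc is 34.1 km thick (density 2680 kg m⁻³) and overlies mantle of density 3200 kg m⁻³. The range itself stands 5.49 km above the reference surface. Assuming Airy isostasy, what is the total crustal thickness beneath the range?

67.9 km

Root depth r = h ρ_c / (ρ_m − ρ_c) = 5.49 km × 2680 / 520 = 28.29 km.
Total thickness = T + h + r = 34.1 km + 5.49 km + 28.29 km = 67.9 km.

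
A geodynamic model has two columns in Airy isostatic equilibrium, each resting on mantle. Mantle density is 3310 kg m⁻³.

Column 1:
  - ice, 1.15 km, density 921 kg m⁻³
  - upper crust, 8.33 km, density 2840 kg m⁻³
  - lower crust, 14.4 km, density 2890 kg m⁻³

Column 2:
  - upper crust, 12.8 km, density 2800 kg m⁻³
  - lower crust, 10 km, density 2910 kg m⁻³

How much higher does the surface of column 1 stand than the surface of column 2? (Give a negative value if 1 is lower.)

For any compensation level in the mantle, the mantle terms cancel and isostasy reduces to e = (Σt_1 − Σt_2) − (Σ(ρt)_1 − Σ(ρt)_2) / ρ_m.
Σt_1 = 23.88 km; Σt_2 = 22.8 km; Σ(ρt)_1 = 66332.35; Σ(ρt)_2 = 64940 (in km·kg m⁻³).
e = (23.88 − 22.8) − (66332.35 − 64940) / 3310 = 0.659 km.

0.659 km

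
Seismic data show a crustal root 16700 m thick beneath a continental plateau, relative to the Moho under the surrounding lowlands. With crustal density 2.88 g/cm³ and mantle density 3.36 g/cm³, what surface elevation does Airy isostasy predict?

Isostatic balance requires: ρ_c h = (ρ_m − ρ_c) r.
h = r (ρ_m − ρ_c) / ρ_c = 16700 m × (3.36 − 2.88) / 2.88 = 2780 m.

2780 m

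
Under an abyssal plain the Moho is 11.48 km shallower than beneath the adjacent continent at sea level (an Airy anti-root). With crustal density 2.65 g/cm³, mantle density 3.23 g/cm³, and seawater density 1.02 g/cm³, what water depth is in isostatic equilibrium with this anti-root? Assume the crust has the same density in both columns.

Replacing a thickness d of crust by seawater at the top must be balanced by replacing crust with mantle at the base: d (ρ_c − ρ_w) = a (ρ_m − ρ_c).
d = a (ρ_m − ρ_c)/(ρ_c − ρ_w) = 11.48 km × 0.58/1.63 = 4.08 km.

4.08 km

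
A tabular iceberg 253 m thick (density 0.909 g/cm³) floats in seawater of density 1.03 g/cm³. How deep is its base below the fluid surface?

Draft d = t ρ_obj/ρ_fluid = 253 m × 0.909/1.03 = 223 m.

223 m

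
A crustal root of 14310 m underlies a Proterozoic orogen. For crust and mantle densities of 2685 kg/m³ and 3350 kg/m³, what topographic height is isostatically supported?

By Archimedes' principle applied to the lithosphere: ρ_c h = (ρ_m − ρ_c) r.
h = r (ρ_m − ρ_c) / ρ_c = 14310 m × (3350 − 2685) / 2685 = 3540 m.

3540 m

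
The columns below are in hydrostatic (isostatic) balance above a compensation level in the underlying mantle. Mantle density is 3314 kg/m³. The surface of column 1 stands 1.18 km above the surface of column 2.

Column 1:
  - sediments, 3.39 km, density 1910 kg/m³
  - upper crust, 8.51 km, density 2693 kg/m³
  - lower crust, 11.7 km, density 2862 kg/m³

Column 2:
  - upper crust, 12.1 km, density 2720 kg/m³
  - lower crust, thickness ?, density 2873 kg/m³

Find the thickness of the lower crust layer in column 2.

9.6 km

Take the compensation level at the base of the deeper column (depth z_c below the surface of column 1) and equate Σ ρ_i t_i down to z_c; mantle fills any gap and the z_c terms cancel.
Column 1: 3.39×1910 + 8.51×2693 + 11.7×2862 + (z_c − 23.6)×3314
Column 2: 1.18×0 + 12.1×2720 + x×2873 + (z_c − 1.18 − 12.1 − x)×3314
The z_c×3314 term appears on both sides and cancels. Collect the known terms of each column as K = Σ(ρt)_known − 3314 × (depth of known layers): K_1 = 62877.73 − 3314×23.6 = −15332.67; K_2 = 32912 − 3314×(1.18 + 12.1) = −11097.92.
Balance: K_1 = K_2 − x×(3314 − 2873), so x = (K_2 − K_1)/(3314 − 2873) = 4234.75/441 = 9.6 km.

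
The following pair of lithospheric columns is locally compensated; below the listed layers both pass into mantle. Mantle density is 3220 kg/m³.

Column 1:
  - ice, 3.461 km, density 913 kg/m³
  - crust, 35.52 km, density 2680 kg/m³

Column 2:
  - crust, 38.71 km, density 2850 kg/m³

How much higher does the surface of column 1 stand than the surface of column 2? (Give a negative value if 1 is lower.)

3.99 km

For any compensation level in the mantle, the mantle terms cancel and isostasy reduces to e = (Σt_1 − Σt_2) − (Σ(ρt)_1 − Σ(ρt)_2) / ρ_m.
Σt_1 = 38.981 km; Σt_2 = 38.71 km; Σ(ρt)_1 = 98353.493; Σ(ρt)_2 = 110323.5 (in km·kg/m³).
e = (38.981 − 38.71) − (98353.493 − 110323.5) / 3220 = 3.99 km.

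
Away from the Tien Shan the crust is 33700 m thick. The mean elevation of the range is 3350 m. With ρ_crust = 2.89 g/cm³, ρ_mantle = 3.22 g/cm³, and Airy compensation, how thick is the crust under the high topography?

66400 m

Root depth r = h ρ_c / (ρ_m − ρ_c) = 3350 m × 2.89 / 0.33 = 29340 m.
Total thickness = T + h + r = 33700 m + 3350 m + 29340 m = 66400 m.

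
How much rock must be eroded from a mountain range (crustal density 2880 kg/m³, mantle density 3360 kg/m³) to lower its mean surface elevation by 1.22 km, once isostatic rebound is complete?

8.54 km

Net drop Δ = e − u = e − e ρ_c/ρ_m = e (ρ_m − ρ_c)/ρ_m.
e = Δ ρ_m/(ρ_m − ρ_c) = 1.22 km × 3360/480 = 8.54 km.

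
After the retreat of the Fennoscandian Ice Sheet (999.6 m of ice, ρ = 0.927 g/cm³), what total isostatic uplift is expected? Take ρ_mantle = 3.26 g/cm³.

Removing the load lets mantle flow back in; uplift u satisfies ρ_ice t = ρ_m u.
u = t ρ_ice/ρ_m = 999.6 m × 0.927/3.26 = 284 m.

284 m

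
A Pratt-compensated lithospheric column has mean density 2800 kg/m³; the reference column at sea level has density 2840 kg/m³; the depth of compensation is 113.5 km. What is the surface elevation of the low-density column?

1.62 km

ρ_ref D = ρ (D + h) → h = D (ρ_ref − ρ)/ρ.
h = 113.5 km × (2840 − 2800)/2800 = 1.62 km.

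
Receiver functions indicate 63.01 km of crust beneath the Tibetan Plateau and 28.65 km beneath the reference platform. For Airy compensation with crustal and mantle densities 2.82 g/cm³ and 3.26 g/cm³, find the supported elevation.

4.64 km

Excess crust Δ = 63.01 km − 28.65 km = 34.36 km, split between elevation h and root r with h + r = Δ.
Airy balance ρ_c h = (ρ_m − ρ_c) r gives r = h ρ_c/(ρ_m − ρ_c), so h (1 + ρ_c/(ρ_m − ρ_c)) = Δ, i.e. h = Δ (ρ_m − ρ_c)/ρ_m.
h = 34.36 km × 0.44/3.26 = 4.64 km.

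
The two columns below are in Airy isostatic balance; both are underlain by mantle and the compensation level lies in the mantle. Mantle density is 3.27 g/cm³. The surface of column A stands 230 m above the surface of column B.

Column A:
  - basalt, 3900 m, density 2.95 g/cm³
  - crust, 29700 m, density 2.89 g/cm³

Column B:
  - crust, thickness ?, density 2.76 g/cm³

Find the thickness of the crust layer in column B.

23100 m

Take the compensation level at the base of the deeper column (depth z_c below the surface of column A) and equate Σ ρ_i t_i down to z_c; mantle fills any gap and the z_c terms cancel.
Column A: 3900×2.95 + 29700×2.89 + (z_c − 33600)×3.27
Column B: 230×0 + x×2.76 + (z_c − 230 − 0 − x)×3.27
The z_c×3.27 term appears on both sides and cancels. Collect the known terms of each column as K = Σ(ρt)_known − 3.27 × (depth of known layers): K_A = 97338 − 3.27×33600 = −12534; K_B = 0 − 3.27×(230 + 0) = −752.1.
Balance: K_A = K_B − x×(3.27 − 2.76), so x = (K_B − K_A)/(3.27 − 2.76) = 11781.9/0.51 = 23100 m.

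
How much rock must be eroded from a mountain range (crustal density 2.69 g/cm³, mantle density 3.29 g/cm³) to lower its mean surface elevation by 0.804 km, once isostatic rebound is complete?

Net drop Δ = e − u = e − e ρ_c/ρ_m = e (ρ_m − ρ_c)/ρ_m.
e = Δ ρ_m/(ρ_m − ρ_c) = 0.804 km × 3.29/0.6 = 4.41 km.

4.41 km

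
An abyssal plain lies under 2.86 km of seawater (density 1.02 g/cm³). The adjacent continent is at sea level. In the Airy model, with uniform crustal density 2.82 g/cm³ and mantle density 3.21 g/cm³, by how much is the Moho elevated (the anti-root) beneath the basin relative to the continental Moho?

Balancing pressure at the compensation depth: replacing crust with seawater at the top is compensated by replacing crust with mantle at the base: d (ρ_c − ρ_w) = a (ρ_m − ρ_c).
a = d (ρ_c − ρ_w)/(ρ_m − ρ_c) = 2.86 km × 1.8/0.39 = 13.2 km.

13.2 km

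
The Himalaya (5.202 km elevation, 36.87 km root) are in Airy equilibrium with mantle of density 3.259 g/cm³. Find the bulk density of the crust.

2.86 g/cm³

ρ_c h = (ρ_m − ρ_c) r → ρ_c (h + r) = ρ_m r → ρ_c = ρ_m r / (h + r).
ρ_c = 3.259 × 36.87 km / (5.202 km + 36.87 km) = 2.86 g/cm³.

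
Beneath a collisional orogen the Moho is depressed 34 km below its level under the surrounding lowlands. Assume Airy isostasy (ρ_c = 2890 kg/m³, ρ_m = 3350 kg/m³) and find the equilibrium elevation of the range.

5.41 km

For local isostatic compensation: ρ_c h = (ρ_m − ρ_c) r.
h = r (ρ_m − ρ_c) / ρ_c = 34 km × (3350 − 2890) / 2890 = 5.41 km.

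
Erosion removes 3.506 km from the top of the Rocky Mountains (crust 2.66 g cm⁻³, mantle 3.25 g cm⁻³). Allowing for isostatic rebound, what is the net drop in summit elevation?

Rebound u = e ρ_c/ρ_m = 3.506 km × 2.66/3.25 = 2.87 km.
Net surface drop = e − u = 3.506 km − 2.87 km = e (ρ_m − ρ_c)/ρ_m = 0.636 km.

0.636 km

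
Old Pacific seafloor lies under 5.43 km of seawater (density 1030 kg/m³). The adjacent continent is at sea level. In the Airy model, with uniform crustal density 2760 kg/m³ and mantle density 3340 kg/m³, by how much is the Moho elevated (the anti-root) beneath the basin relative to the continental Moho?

16.2 km

By Archimedes' principle applied to the lithosphere: replacing crust with seawater at the top is compensated by replacing crust with mantle at the base: d (ρ_c − ρ_w) = a (ρ_m − ρ_c).
a = d (ρ_c − ρ_w)/(ρ_m − ρ_c) = 5.43 km × 1730/580 = 16.2 km.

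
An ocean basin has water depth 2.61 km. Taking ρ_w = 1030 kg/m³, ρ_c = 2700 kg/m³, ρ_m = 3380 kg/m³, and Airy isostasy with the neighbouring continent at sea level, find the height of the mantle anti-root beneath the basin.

Equating mass per unit area of the two columns: replacing crust with seawater at the top is compensated by replacing crust with mantle at the base: d (ρ_c − ρ_w) = a (ρ_m − ρ_c).
a = d (ρ_c − ρ_w)/(ρ_m − ρ_c) = 2.61 km × 1670/680 = 6.41 km.

6.41 km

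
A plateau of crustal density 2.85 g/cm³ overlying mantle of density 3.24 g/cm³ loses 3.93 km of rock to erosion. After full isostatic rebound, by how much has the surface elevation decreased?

0.473 km

Rebound u = e ρ_c/ρ_m = 3.93 km × 2.85/3.24 = 3.457 km.
Net surface drop = e − u = 3.93 km − 3.457 km = e (ρ_m − ρ_c)/ρ_m = 0.473 km.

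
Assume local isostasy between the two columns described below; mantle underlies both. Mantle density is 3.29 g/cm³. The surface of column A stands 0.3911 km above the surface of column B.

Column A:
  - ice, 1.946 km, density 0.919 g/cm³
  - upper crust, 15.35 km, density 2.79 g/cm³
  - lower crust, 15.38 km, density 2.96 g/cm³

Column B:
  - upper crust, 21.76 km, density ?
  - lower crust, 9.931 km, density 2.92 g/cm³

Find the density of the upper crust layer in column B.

Take the compensation level at the base of the deeper column (depth z_c below the surface of column A) and equate Σ ρ_i t_i down to z_c; mantle fills any gap and the z_c terms cancel.
Column A: 1.946×0.919 + 15.35×2.79 + 15.38×2.96 + (z_c − 32.676)×3.29
Column B: 0.3911×0 + 21.76×ρ + 9.931×2.92 + (z_c − 0.3911 − 31.691)×3.29
The z_c×3.29 term appears on both sides and cancels. Collect the known terms of each column as K = Σ(ρt)_known − 3.29 × (depth of known layers): K_A = 90.139674 − 3.29×32.676 = −17.364366; K_B = 28.99852 − 3.29×(0.3911 + 31.691) = −76.551589.
Balance: K_A = K_B + 21.76×ρ, so ρ = (K_A − K_B)/21.76 = 59.1872/21.76 = 2.72 g/cm³.

2.72 g/cm³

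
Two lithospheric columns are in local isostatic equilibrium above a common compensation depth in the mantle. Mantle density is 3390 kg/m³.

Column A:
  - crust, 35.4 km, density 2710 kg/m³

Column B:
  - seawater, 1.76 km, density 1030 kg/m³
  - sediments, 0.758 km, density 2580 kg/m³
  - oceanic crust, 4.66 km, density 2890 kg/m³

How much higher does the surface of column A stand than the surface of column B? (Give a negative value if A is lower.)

For any compensation level in the mantle, the mantle terms cancel and isostasy reduces to e = (Σt_A − Σt_B) − (Σ(ρt)_A − Σ(ρt)_B) / ρ_m.
Σt_A = 35.4 km; Σt_B = 7.178 km; Σ(ρt)_A = 95934; Σ(ρt)_B = 17235.84 (in km·kg/m³).
e = (35.4 − 7.178) − (95934 − 17235.84) / 3390 = 5.01 km.

5.01 km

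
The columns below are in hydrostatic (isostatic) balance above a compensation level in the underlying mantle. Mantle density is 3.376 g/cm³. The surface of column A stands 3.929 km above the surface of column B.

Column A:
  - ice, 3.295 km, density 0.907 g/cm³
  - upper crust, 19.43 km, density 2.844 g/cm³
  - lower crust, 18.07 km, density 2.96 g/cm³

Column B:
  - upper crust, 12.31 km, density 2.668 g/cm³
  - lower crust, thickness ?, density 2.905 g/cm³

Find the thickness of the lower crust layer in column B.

8.51 km

Take the compensation level at the base of the deeper column (depth z_c below the surface of column A) and equate Σ ρ_i t_i down to z_c; mantle fills any gap and the z_c terms cancel.
Column A: 3.295×0.907 + 19.43×2.844 + 18.07×2.96 + (z_c − 40.795)×3.376
Column B: 3.929×0 + 12.31×2.668 + x×2.905 + (z_c − 3.929 − 12.31 − x)×3.376
The z_c×3.376 term appears on both sides and cancels. Collect the known terms of each column as K = Σ(ρt)_known − 3.376 × (depth of known layers): K_A = 111.734685 − 3.376×40.795 = −25.989235; K_B = 32.84308 − 3.376×(3.929 + 12.31) = −21.979784.
Balance: K_A = K_B − x×(3.376 − 2.905), so x = (K_B − K_A)/(3.376 − 2.905) = 4.00945/0.471 = 8.51 km.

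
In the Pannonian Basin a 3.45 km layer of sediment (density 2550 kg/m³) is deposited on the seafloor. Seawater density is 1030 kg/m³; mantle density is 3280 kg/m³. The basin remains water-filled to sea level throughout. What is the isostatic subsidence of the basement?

2.33 km

Submarine loading: the sediment displaces seawater, and the subsidence is in turn flooded, so s (ρ_m − ρ_w) = t (ρ_sed − ρ_w).
s = 3.45 km × (2550 − 1030) / (3280 − 1030) = 2.33 km.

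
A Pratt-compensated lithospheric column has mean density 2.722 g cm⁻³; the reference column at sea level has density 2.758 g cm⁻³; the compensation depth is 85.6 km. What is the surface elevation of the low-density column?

1.13 km

ρ_ref D = ρ (D + h) → h = D (ρ_ref − ρ)/ρ.
h = 85.6 km × (2.758 − 2.722)/2.722 = 1.13 km.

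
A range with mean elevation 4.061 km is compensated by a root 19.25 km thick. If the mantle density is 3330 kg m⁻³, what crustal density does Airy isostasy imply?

ρ_c h = (ρ_m − ρ_c) r → ρ_c (h + r) = ρ_m r → ρ_c = ρ_m r / (h + r).
ρ_c = 3330 × 19.25 km / (4.061 km + 19.25 km) = 2750 kg m⁻³.

2750 kg m⁻³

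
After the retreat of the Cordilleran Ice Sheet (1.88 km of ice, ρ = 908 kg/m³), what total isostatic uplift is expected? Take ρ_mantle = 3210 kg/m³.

Removing the load lets mantle flow back in; uplift u satisfies ρ_ice t = ρ_m u.
u = t ρ_ice/ρ_m = 1.88 km × 908/3210 = 0.532 km.

0.532 km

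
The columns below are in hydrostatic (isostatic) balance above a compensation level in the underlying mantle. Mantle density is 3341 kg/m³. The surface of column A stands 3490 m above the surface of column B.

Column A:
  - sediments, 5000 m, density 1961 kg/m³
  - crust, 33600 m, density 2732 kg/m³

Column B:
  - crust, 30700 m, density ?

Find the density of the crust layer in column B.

2830 kg/m³

Take the compensation level at the base of the deeper column (depth z_c below the surface of column A) and equate Σ ρ_i t_i down to z_c; mantle fills any gap and the z_c terms cancel.
Column A: 5000×1961 + 33600×2732 + (z_c − 38600)×3341
Column B: 3490×0 + 30700×ρ + (z_c − 3490 − 30700)×3341
The z_c×3341 term appears on both sides and cancels. Collect the known terms of each column as K = Σ(ρt)_known − 3341 × (depth of known layers): K_A = 101600200 − 3341×38600 = −27362400; K_B = 0 − 3341×(3490 + 30700) = −114228790.
Balance: K_A = K_B + 30700×ρ, so ρ = (K_A − K_B)/30700 = 86866400/30700 = 2830 kg/m³.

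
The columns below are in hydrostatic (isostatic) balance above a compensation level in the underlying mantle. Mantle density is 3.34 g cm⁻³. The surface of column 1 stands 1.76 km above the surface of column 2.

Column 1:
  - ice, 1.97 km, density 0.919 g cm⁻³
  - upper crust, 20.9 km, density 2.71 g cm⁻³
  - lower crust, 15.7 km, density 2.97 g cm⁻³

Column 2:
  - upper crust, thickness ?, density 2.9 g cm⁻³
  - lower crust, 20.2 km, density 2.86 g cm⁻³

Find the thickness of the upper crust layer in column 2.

18.6 km

Take the compensation level at the base of the deeper column (depth z_c below the surface of column 1) and equate Σ ρ_i t_i down to z_c; mantle fills any gap and the z_c terms cancel.
Column 1: 1.97×0.919 + 20.9×2.71 + 15.7×2.97 + (z_c − 38.57)×3.34
Column 2: 1.76×0 + x×2.9 + 20.2×2.86 + (z_c − 1.76 − 20.2 − x)×3.34
The z_c×3.34 term appears on both sides and cancels. Collect the known terms of each column as K = Σ(ρt)_known − 3.34 × (depth of known layers): K_1 = 105.07843 − 3.34×38.57 = −23.74537; K_2 = 57.772 − 3.34×(1.76 + 20.2) = −15.5744.
Balance: K_1 = K_2 − x×(3.34 − 2.9), so x = (K_2 − K_1)/(3.34 − 2.9) = 8.17097/0.44 = 18.6 km.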